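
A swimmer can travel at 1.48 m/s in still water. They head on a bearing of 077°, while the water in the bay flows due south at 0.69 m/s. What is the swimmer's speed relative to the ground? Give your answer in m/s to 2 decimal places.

Taking east as x and north as y: velocity relative to the water = (1.442, 0.333) m/s; the water relative to ground = (0.000, -0.690) m/s.
Velocity relative to ground = (1.442, 0.333) + (0.000, -0.690) = (1.442, -0.357) m/s.
Speed = |(1.442, -0.357)| = 1.486 m/s.

1.49 m/s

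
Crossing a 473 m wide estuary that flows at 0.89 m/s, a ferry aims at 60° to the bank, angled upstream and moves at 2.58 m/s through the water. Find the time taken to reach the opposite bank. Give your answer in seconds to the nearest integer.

The component of the ferry's velocity perpendicular to the bank is 2.58 × sin 60° = 2.234 m/s.
The flow acts along the bank and has no component across it.
Time = 473 / 2.234 = 211.695 s.

212 s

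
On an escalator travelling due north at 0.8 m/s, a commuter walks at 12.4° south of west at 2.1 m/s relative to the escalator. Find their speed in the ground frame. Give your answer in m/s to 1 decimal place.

2.1 m/s

Taking east as x and north as y: escalator velocity = (0.000, 0.800) m/s; commuter velocity relative to escalator = (-2.051, -0.451) m/s.
Velocity relative to ground = (0.000, 0.800) + (-2.051, -0.451) = (-2.051, 0.349) m/s.
Speed = |(-2.051, 0.349)| = 2.081 m/s.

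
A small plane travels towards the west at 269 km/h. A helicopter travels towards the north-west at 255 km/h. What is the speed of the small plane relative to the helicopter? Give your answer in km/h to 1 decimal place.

200.9 km/h

Taking east as x and north as y: small plane velocity = (-269.000, 0.000) km/h; helicopter velocity = (-180.312, 180.312) km/h.
Velocity of small plane relative to helicopter = (-269.000, 0.000) − (-180.312, 180.312) = (-88.688, -180.312) km/h.
Magnitude = |(-88.688, -180.312)| = 200.943 km/h.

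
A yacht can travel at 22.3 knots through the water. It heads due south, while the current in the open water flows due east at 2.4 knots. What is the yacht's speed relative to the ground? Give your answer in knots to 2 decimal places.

Taking east as x and north as y: velocity relative to the water = (0.000, -22.300) knots; the water relative to ground = (2.400, 0.000) knots.
Velocity relative to ground = (0.000, -22.300) + (2.400, 0.000) = (2.400, -22.300) knots.
Speed = |(2.400, -22.300)| = 22.429 knots.

22.43 knots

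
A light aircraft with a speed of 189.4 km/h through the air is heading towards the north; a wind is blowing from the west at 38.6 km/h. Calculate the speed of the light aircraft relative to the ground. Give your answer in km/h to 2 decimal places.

193.29 km/h

Taking east as x and north as y: velocity relative to the air = (0.000, 189.400) km/h; the air relative to ground = (38.600, 0.000) km/h.
Velocity relative to ground = (0.000, 189.400) + (38.600, 0.000) = (38.600, 189.400) km/h.
Speed = |(38.600, 189.400)| = 193.293 km/h.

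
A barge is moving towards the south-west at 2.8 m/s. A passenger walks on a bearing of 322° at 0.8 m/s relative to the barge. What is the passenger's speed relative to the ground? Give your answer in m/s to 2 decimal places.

Taking east as x and north as y: barge velocity = (-1.980, -1.980) m/s; passenger velocity relative to barge = (-0.493, 0.630) m/s.
Velocity relative to ground = (-1.980, -1.980) + (-0.493, 0.630) = (-2.472, -1.349) m/s.
Speed = |(-2.472, -1.349)| = 2.817 m/s.

2.82 m/s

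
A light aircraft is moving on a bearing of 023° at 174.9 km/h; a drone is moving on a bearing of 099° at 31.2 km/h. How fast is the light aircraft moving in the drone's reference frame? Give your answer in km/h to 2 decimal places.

170.07 km/h

Taking east as x and north as y: light aircraft velocity = (68.339, 160.996) km/h; drone velocity = (30.816, -4.881) km/h.
Velocity of light aircraft relative to drone = (68.339, 160.996) − (30.816, -4.881) = (37.523, 165.877) km/h.
Magnitude = |(37.523, 165.877)| = 170.068 km/h.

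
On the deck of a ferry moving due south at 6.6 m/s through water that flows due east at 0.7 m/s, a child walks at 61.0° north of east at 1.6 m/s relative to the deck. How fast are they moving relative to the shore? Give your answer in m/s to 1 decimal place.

5.4 m/s

In east/north components (m/s): child relative to ferry = (0.776, 1.399); ferry relative to water = (0.000, -6.600); water relative to ground = (0.700, 0.000).
Sum = (1.476, -5.201) m/s.
Speed = |(1.476, -5.201)| = 5.406 m/s.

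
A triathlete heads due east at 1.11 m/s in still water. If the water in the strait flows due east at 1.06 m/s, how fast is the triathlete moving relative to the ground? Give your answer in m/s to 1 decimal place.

2.2 m/s

Taking east as x and north as y: velocity relative to the water = (1.110, 0.000) m/s; the water relative to ground = (1.060, 0.000) m/s.
Velocity relative to ground = (1.110, 0.000) + (1.060, 0.000) = (2.170, 0.000) m/s.
Speed = |(2.170, 0.000)| = 2.170 m/s.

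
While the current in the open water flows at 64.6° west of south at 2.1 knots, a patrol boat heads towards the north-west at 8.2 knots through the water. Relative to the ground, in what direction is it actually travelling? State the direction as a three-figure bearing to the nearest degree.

302°

Taking east as x and north as y: velocity relative to the water = (-5.798, 5.798) knots; the water relative to ground = (-1.897, -0.901) knots.
Velocity relative to ground = (-5.798, 5.798) + (-1.897, -0.901) = (-7.695, 4.898) knots.
Bearing = atan2(-7.70, 4.90) = 302.47° clockwise from north.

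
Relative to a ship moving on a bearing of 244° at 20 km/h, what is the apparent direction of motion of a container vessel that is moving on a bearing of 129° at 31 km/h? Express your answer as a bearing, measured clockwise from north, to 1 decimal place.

Taking east as x and north as y: container vessel velocity = (24.092, -19.509) km/h; ship velocity = (-17.976, -8.767) km/h.
Velocity of container vessel relative to ship = (24.092, -19.509) − (-17.976, -8.767) = (42.067, -10.742) km/h.
Bearing = atan2(42.07, -10.74) = 104.32° clockwise from north.

104.3°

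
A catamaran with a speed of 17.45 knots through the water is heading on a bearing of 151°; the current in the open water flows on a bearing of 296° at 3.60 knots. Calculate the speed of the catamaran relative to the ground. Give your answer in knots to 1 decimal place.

14.6 knots

Taking east as x and north as y: velocity relative to the water = (8.460, -15.262) knots; the water relative to ground = (-3.236, 1.578) knots.
Velocity relative to ground = (8.460, -15.262) + (-3.236, 1.578) = (5.224, -13.684) knots.
Speed = |(5.224, -13.684)| = 14.647 knots.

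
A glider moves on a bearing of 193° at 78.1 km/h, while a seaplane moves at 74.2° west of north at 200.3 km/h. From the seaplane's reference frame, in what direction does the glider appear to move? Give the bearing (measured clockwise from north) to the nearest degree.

Taking east as x and north as y: glider velocity = (-17.569, -76.098) km/h; seaplane velocity = (-192.732, 54.538) km/h.
Velocity of glider relative to seaplane = (-17.569, -76.098) − (-192.732, 54.538) = (175.164, -130.636) km/h.
Bearing = atan2(175.16, -130.64) = 126.72° clockwise from north.

127°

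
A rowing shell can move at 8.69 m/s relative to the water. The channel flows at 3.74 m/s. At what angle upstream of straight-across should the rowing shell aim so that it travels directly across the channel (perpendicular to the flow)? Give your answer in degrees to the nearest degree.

To cancel the current, the upstream component of the rowing shell's velocity must equal the flow: 8.69 sin θ = 3.74.
sin θ = 3.74 / 8.69 = 0.4304.
θ = arcsin(0.4304) = 25.492°.

25°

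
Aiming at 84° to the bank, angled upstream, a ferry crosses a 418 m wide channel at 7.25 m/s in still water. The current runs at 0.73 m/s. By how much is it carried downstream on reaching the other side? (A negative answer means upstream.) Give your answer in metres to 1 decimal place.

-1.6 m

Perpendicular speed = 7.210 m/s; crossing time = 418 / 7.210 = 57.973 s.
Net downstream speed = -0.028 m/s.
Drift = -0.028 × 57.973 = -1.613 m (upstream).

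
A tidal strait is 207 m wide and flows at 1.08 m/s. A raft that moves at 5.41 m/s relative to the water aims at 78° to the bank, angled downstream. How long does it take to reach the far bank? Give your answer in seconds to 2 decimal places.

The component of the raft's velocity perpendicular to the bank is 5.41 × sin 78° = 5.292 m/s.
Only the cross-stream component determines the crossing time; the current contributes nothing perpendicular to the bank.
Time = 207 / 5.292 = 39.117 s.

39.12 s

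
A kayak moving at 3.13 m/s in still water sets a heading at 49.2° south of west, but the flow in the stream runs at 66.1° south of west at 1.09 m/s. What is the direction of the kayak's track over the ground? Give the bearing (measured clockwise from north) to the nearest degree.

216°

Taking east as x and north as y: velocity relative to the water = (-2.045, -2.369) m/s; the water relative to ground = (-0.442, -0.997) m/s.
Velocity relative to ground = (-2.045, -2.369) + (-0.442, -0.997) = (-2.487, -3.366) m/s.
Bearing = atan2(-2.49, -3.37) = 216.46° clockwise from north.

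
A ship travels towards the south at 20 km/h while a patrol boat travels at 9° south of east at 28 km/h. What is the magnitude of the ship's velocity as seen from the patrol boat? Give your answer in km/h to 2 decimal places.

Taking east as x and north as y: ship velocity = (0.000, -20.000) km/h; patrol boat velocity = (27.655, -4.380) km/h.
Velocity of ship relative to patrol boat = (0.000, -20.000) − (27.655, -4.380) = (-27.655, -15.620) km/h.
Magnitude = |(-27.655, -15.620)| = 31.762 km/h.

31.76 km/h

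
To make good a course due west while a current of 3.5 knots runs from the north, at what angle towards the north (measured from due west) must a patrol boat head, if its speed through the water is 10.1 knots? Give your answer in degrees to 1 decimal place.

The current pushes perpendicular to the desired track; the heading must have a component into the current equal to 3.5 knots: 10.1 sin θ = 3.5.
sin θ = 0.3465, so θ = 20.276°.

20.3°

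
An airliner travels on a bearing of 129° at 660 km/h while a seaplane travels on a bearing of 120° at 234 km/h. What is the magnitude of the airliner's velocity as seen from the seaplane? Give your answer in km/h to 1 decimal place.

Taking east as x and north as y: airliner velocity = (512.916, -415.351) km/h; seaplane velocity = (202.650, -117.000) km/h.
Velocity of airliner relative to seaplane = (512.916, -415.351) − (202.650, -117.000) = (310.266, -298.351) km/h.
Magnitude = |(310.266, -298.351)| = 430.440 km/h.

430.4 km/h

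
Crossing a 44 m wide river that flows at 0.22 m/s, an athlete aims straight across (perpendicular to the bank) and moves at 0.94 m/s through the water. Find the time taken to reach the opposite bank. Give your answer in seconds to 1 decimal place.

46.8 s

The component of the athlete's velocity perpendicular to the bank is 0.94 m/s.
The current is parallel to the bank, so it does not affect the crossing time.
Time = 44 / 0.940 = 46.809 s.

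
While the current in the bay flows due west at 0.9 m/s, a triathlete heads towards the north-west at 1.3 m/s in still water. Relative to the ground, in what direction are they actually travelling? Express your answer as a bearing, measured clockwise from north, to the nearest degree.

297°

Taking east as x and north as y: velocity relative to the water = (-0.919, 0.919) m/s; the water relative to ground = (-0.900, 0.000) m/s.
Velocity relative to ground = (-0.919, 0.919) + (-0.900, 0.000) = (-1.819, 0.919) m/s.
Bearing = atan2(-1.82, 0.92) = 296.81° clockwise from north.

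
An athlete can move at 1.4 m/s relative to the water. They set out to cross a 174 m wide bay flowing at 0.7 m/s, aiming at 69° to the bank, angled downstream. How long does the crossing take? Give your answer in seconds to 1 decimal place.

The component of the athlete's velocity perpendicular to the bank is 1.4 × sin 69° = 1.307 m/s.
The current is parallel to the bank, so it does not affect the crossing time.
Time = 174 / 1.307 = 133.128 s.

133.1 s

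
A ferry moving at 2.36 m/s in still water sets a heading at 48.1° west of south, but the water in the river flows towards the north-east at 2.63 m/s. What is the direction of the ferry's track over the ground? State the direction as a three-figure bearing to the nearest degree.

020°

Taking east as x and north as y: velocity relative to the water = (-1.757, -1.576) m/s; the water relative to ground = (1.860, 1.860) m/s.
Velocity relative to ground = (-1.757, -1.576) + (1.860, 1.860) = (0.103, 0.284) m/s.
Bearing = atan2(0.10, 0.28) = 19.98° clockwise from north.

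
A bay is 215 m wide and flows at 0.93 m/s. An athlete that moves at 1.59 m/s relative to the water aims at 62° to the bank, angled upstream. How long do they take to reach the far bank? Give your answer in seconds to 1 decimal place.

The component of the athlete's velocity perpendicular to the bank is 1.59 × sin 62° = 1.404 m/s.
The current is parallel to the bank, so it does not affect the crossing time.
Time = 215 / 1.404 = 153.146 s.

153.1 s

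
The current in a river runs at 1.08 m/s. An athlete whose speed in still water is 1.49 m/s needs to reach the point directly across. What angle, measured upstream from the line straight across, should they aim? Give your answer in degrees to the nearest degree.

To cancel the current, the upstream component of the athlete's velocity must equal the flow: 1.49 sin θ = 1.08.
sin θ = 1.08 / 1.49 = 0.7248.
θ = arcsin(0.7248) = 46.455°.

46°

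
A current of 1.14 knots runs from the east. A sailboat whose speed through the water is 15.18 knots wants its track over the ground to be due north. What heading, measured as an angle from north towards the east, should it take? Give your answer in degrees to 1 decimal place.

The current pushes perpendicular to the desired track; the heading must have a component into the current equal to 1.14 knots: 15.18 sin θ = 1.14.
sin θ = 0.0751, so θ = 4.307°.

4.3°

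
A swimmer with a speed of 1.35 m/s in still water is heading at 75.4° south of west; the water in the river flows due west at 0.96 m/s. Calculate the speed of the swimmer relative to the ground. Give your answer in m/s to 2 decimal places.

1.84 m/s

Taking east as x and north as y: velocity relative to the water = (-0.340, -1.306) m/s; the water relative to ground = (-0.960, 0.000) m/s.
Velocity relative to ground = (-0.340, -1.306) + (-0.960, 0.000) = (-1.300, -1.306) m/s.
Speed = |(-1.300, -1.306)| = 1.843 m/s.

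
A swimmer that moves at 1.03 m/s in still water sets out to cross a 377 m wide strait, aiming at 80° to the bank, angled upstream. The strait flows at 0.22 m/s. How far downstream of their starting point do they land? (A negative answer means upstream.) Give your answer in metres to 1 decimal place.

15.3 m

Perpendicular speed = 1.014 m/s; crossing time = 377 / 1.014 = 371.666 s.
Net downstream speed = 0.041 m/s.
Drift = 0.041 × 371.666 = 15.291 m (downstream).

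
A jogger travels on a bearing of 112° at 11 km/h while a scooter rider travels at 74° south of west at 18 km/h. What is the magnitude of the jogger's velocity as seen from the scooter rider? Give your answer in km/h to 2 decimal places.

Taking east as x and north as y: jogger velocity = (10.199, -4.121) km/h; scooter rider velocity = (-4.961, -17.303) km/h.
Velocity of jogger relative to scooter rider = (10.199, -4.121) − (-4.961, -17.303) = (15.160, 13.182) km/h.
Magnitude = |(15.160, 13.182)| = 20.090 km/h.

20.09 km/h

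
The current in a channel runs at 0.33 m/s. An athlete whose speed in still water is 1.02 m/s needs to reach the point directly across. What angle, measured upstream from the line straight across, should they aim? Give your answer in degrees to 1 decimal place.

18.9°

To cancel the current, the upstream component of the athlete's velocity must equal the flow: 1.02 sin θ = 0.33.
sin θ = 0.33 / 1.02 = 0.3235.
θ = arcsin(0.3235) = 18.877°.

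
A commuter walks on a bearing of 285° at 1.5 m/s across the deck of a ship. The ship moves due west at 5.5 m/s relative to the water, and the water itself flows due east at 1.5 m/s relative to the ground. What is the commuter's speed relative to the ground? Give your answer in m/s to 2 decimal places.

5.46 m/s

In east/north components (m/s): commuter relative to ship = (-1.449, 0.388); ship relative to water = (-5.500, 0.000); water relative to ground = (1.500, 0.000).
Sum = (-5.449, 0.388) m/s.
Speed = |(-5.449, 0.388)| = 5.463 m/s.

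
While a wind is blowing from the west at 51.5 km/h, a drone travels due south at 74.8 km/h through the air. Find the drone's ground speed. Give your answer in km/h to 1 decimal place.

90.8 km/h

Taking east as x and north as y: velocity relative to the air = (0.000, -74.800) km/h; the air relative to ground = (51.500, 0.000) km/h.
Velocity relative to ground = (0.000, -74.800) + (51.500, 0.000) = (51.500, -74.800) km/h.
Speed = |(51.500, -74.800)| = 90.815 km/h.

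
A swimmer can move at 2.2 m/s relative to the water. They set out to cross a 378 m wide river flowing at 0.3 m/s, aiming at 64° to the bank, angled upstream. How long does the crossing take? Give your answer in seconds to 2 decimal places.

The component of the swimmer's velocity perpendicular to the bank is 2.2 × sin 64° = 1.977 m/s.
The current is parallel to the bank, so it does not affect the crossing time.
Time = 378 / 1.977 = 191.165 s.

191.17 s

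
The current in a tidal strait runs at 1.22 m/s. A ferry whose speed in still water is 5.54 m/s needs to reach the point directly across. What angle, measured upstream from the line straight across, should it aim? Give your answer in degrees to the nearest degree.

To cancel the current, the upstream component of the ferry's velocity must equal the flow: 5.54 sin θ = 1.22.
sin θ = 1.22 / 5.54 = 0.2202.
θ = arcsin(0.2202) = 12.722°.

13°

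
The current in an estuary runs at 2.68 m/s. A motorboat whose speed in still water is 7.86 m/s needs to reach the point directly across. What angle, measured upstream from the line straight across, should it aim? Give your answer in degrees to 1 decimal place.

19.9°

To cancel the current, the upstream component of the motorboat's velocity must equal the flow: 7.86 sin θ = 2.68.
sin θ = 2.68 / 7.86 = 0.3410.
θ = arcsin(0.3410) = 19.936°.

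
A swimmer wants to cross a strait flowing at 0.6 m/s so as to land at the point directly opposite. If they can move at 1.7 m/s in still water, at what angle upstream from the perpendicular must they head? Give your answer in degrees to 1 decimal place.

To cancel the current, the upstream component of the swimmer's velocity must equal the flow: 1.7 sin θ = 0.6.
sin θ = 0.6 / 1.7 = 0.3529.
θ = arcsin(0.3529) = 20.667°.

20.7°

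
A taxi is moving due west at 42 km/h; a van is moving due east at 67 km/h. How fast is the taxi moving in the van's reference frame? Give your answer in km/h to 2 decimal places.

109.00 km/h

Taking east as x and north as y: taxi velocity = (-42.000, 0.000) km/h; van velocity = (67.000, 0.000) km/h.
Velocity of taxi relative to van = (-42.000, 0.000) − (67.000, 0.000) = (-109.000, 0.000) km/h.
Magnitude = |(-109.000, 0.000)| = 109.000 km/h.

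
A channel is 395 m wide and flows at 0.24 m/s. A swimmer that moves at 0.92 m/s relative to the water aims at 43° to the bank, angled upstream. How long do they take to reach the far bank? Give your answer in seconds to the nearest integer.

630 s

The component of the swimmer's velocity perpendicular to the bank is 0.92 × sin 43° = 0.627 m/s.
Only the cross-stream component determines the crossing time; the current contributes nothing perpendicular to the bank.
Time = 395 / 0.627 = 629.544 s.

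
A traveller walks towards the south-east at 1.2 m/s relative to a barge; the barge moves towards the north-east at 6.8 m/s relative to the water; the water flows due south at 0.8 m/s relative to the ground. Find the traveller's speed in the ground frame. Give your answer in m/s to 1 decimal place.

6.5 m/s

In east/north components (m/s): traveller relative to barge = (0.849, -0.849); barge relative to water = (4.808, 4.808); water relative to ground = (0.000, -0.800).
Sum = (5.657, 3.160) m/s.
Speed = |(5.657, 3.160)| = 6.480 m/s.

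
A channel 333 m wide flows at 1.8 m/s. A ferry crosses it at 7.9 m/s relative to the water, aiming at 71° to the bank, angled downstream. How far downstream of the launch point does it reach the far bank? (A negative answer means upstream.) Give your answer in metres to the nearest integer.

195 m

Perpendicular speed = 7.470 m/s; crossing time = 333 / 7.470 = 44.581 s.
Net downstream speed = 4.372 m/s.
Drift = 4.372 × 44.581 = 194.906 m (downstream).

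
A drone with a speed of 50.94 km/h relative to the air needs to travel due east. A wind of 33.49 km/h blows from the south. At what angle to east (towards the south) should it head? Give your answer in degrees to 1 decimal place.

The wind pushes perpendicular to the desired track; the heading must have a component into the wind equal to 33.49 km/h: 50.94 sin θ = 33.49.
sin θ = 0.6574, so θ = 41.105°.

41.1°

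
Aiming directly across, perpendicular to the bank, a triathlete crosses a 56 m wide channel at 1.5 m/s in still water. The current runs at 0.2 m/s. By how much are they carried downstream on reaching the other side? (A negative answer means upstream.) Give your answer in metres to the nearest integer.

Perpendicular speed = 1.500 m/s; crossing time = 56 / 1.500 = 37.333 s.
Net downstream speed = 0.200 m/s.
Drift = 0.200 × 37.333 = 7.467 m (downstream).

7 m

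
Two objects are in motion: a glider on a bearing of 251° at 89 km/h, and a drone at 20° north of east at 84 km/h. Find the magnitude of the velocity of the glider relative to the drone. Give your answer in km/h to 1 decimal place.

173.0 km/h

Taking east as x and north as y: glider velocity = (-84.151, -28.976) km/h; drone velocity = (78.934, 28.730) km/h.
Velocity of glider relative to drone = (-84.151, -28.976) − (78.934, 28.730) = (-163.085, -57.705) km/h.
Magnitude = |(-163.085, -57.705)| = 172.993 km/h.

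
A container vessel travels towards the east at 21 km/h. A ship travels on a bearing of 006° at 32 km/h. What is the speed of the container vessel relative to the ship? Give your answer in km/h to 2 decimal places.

36.39 km/h

Taking east as x and north as y: container vessel velocity = (21.000, 0.000) km/h; ship velocity = (3.345, 31.825) km/h.
Velocity of container vessel relative to ship = (21.000, 0.000) − (3.345, 31.825) = (17.655, -31.825) km/h.
Magnitude = |(17.655, -31.825)| = 36.394 km/h.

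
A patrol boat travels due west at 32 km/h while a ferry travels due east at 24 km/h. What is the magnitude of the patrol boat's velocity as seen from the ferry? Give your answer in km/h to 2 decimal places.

Taking east as x and north as y: patrol boat velocity = (-32.000, 0.000) km/h; ferry velocity = (24.000, 0.000) km/h.
Velocity of patrol boat relative to ferry = (-32.000, 0.000) − (24.000, 0.000) = (-56.000, 0.000) km/h.
Magnitude = |(-56.000, 0.000)| = 56.000 km/h.

56.00 km/h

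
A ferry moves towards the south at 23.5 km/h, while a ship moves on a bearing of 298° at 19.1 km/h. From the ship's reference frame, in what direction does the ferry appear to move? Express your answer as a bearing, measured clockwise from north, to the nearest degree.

Taking east as x and north as y: ferry velocity = (0.000, -23.500) km/h; ship velocity = (-16.864, 8.967) km/h.
Velocity of ferry relative to ship = (0.000, -23.500) − (-16.864, 8.967) = (16.864, -32.467) km/h.
Bearing = atan2(16.86, -32.47) = 152.55° clockwise from north.

153°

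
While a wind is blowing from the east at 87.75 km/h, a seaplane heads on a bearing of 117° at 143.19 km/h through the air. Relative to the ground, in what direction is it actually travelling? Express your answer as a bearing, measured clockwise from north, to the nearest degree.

149°

Taking east as x and north as y: velocity relative to the air = (127.583, -65.007) km/h; the air relative to ground = (-87.750, 0.000) km/h.
Velocity relative to ground = (127.583, -65.007) + (-87.750, 0.000) = (39.833, -65.007) km/h.
Bearing = atan2(39.83, -65.01) = 148.50° clockwise from north.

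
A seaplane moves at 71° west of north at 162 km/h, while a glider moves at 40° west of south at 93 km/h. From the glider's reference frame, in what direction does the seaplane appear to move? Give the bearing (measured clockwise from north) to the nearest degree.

Taking east as x and north as y: seaplane velocity = (-153.174, 52.742) km/h; glider velocity = (-59.779, -71.242) km/h.
Velocity of seaplane relative to glider = (-153.174, 52.742) − (-59.779, -71.242) = (-93.395, 123.984) km/h.
Bearing = atan2(-93.39, 123.98) = 323.01° clockwise from north.

323°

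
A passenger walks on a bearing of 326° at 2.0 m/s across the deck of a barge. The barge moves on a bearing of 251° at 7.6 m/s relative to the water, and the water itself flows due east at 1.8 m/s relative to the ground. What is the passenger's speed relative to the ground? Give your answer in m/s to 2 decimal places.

6.56 m/s

In east/north components (m/s): passenger relative to barge = (-1.118, 1.658); barge relative to water = (-7.186, -2.474); water relative to ground = (1.800, 0.000).
Sum = (-6.504, -0.816) m/s.
Speed = |(-6.504, -0.816)| = 6.555 m/s.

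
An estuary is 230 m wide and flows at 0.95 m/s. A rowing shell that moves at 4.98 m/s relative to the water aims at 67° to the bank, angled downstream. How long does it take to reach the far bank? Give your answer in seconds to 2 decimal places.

The component of the rowing shell's velocity perpendicular to the bank is 4.98 × sin 67° = 4.584 m/s.
The flow acts along the bank and has no component across it.
Time = 230 / 4.584 = 50.173 s.

50.17 s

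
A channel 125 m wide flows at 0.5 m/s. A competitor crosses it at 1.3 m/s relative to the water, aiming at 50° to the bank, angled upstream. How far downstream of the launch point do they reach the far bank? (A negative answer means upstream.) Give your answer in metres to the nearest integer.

-42 m

Perpendicular speed = 0.996 m/s; crossing time = 125 / 0.996 = 125.520 s.
Net downstream speed = -0.336 m/s.
Drift = -0.336 × 125.520 = -42.127 m (upstream).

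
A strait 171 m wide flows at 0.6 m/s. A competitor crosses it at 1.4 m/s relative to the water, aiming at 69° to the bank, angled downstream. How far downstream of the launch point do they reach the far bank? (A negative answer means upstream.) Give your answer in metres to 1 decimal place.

144.1 m

Perpendicular speed = 1.307 m/s; crossing time = 171 / 1.307 = 130.833 s.
Net downstream speed = 1.102 m/s.
Drift = 1.102 × 130.833 = 144.140 m (downstream).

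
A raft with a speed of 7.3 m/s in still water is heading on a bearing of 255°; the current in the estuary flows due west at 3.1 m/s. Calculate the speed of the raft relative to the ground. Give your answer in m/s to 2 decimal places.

Taking east as x and north as y: velocity relative to the water = (-7.051, -1.889) m/s; the water relative to ground = (-3.100, 0.000) m/s.
Velocity relative to ground = (-7.051, -1.889) + (-3.100, 0.000) = (-10.151, -1.889) m/s.
Speed = |(-10.151, -1.889)| = 10.326 m/s.

10.33 m/s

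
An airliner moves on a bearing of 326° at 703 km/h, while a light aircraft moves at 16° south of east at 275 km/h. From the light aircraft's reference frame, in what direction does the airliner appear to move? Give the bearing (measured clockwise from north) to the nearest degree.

Taking east as x and north as y: airliner velocity = (-393.113, 582.813) km/h; light aircraft velocity = (264.347, -75.800) km/h.
Velocity of airliner relative to light aircraft = (-393.113, 582.813) − (264.347, -75.800) = (-657.460, 658.614) km/h.
Bearing = atan2(-657.46, 658.61) = 315.05° clockwise from north.

315°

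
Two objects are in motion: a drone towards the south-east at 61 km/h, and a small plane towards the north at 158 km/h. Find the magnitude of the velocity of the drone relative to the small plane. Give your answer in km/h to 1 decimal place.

205.7 km/h

Taking east as x and north as y: drone velocity = (43.134, -43.134) km/h; small plane velocity = (0.000, 158.000) km/h.
Velocity of drone relative to small plane = (43.134, -43.134) − (0.000, 158.000) = (43.134, -201.134) km/h.
Magnitude = |(43.134, -201.134)| = 205.707 km/h.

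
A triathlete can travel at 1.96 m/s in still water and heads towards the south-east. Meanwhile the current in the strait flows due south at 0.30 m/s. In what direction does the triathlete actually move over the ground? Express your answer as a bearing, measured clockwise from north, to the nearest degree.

141°

Taking east as x and north as y: velocity relative to the water = (1.386, -1.386) m/s; the water relative to ground = (0.000, -0.300) m/s.
Velocity relative to ground = (1.386, -1.386) + (0.000, -0.300) = (1.386, -1.686) m/s.
Bearing = atan2(1.39, -1.69) = 140.58° clockwise from north.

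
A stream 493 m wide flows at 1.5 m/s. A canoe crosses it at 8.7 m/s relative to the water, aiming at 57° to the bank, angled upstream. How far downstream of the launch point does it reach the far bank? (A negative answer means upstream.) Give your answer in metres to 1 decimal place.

-218.8 m

Perpendicular speed = 7.296 m/s; crossing time = 493 / 7.296 = 67.567 s.
Net downstream speed = -3.238 m/s.
Drift = -3.238 × 67.567 = -218.807 m (upstream).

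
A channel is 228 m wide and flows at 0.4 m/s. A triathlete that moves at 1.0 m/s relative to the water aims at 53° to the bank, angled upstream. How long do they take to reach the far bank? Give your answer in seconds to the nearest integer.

The component of the triathlete's velocity perpendicular to the bank is 1.0 × sin 53° = 0.799 m/s.
The flow acts along the bank and has no component across it.
Time = 228 / 0.799 = 285.487 s.

285 s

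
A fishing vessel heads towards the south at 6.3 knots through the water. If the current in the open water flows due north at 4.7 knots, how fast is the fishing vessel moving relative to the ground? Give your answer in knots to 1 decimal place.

1.6 knots

Taking east as x and north as y: velocity relative to the water = (0.000, -6.300) knots; the water relative to ground = (0.000, 4.700) knots.
Velocity relative to ground = (0.000, -6.300) + (0.000, 4.700) = (0.000, -1.600) knots.
Speed = |(0.000, -1.600)| = 1.600 knots.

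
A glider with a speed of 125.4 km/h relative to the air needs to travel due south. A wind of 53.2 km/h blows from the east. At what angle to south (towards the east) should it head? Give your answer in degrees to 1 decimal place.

The wind pushes perpendicular to the desired track; the heading must have a component into the wind equal to 53.2 km/h: 125.4 sin θ = 53.2.
sin θ = 0.4242, so θ = 25.103°.

25.1°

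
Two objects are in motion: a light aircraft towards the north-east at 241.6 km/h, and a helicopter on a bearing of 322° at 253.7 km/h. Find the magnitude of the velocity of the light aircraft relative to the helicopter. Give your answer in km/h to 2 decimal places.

Taking east as x and north as y: light aircraft velocity = (170.837, 170.837) km/h; helicopter velocity = (-156.193, 199.918) km/h.
Velocity of light aircraft relative to helicopter = (170.837, 170.837) − (-156.193, 199.918) = (327.030, -29.081) km/h.
Magnitude = |(327.030, -29.081)| = 328.321 km/h.

328.32 km/h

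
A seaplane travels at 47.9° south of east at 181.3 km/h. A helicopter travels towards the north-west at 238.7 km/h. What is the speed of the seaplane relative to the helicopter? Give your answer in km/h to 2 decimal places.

Taking east as x and north as y: seaplane velocity = (121.548, -134.520) km/h; helicopter velocity = (-168.786, 168.786) km/h.
Velocity of seaplane relative to helicopter = (121.548, -134.520) − (-168.786, 168.786) = (290.335, -303.307) km/h.
Magnitude = |(290.335, -303.307)| = 419.868 km/h.

419.87 km/h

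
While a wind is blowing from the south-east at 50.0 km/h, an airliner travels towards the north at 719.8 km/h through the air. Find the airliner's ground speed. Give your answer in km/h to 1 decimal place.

756.0 km/h

Taking east as x and north as y: velocity relative to the air = (0.000, 719.800) km/h; the air relative to ground = (-35.355, 35.355) km/h.
Velocity relative to ground = (0.000, 719.800) + (-35.355, 35.355) = (-35.355, 755.155) km/h.
Speed = |(-35.355, 755.155)| = 755.983 km/h.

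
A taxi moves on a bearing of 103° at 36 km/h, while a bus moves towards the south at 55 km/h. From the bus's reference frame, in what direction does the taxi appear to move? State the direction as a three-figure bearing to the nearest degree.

Taking east as x and north as y: taxi velocity = (35.077, -8.098) km/h; bus velocity = (0.000, -55.000) km/h.
Velocity of taxi relative to bus = (35.077, -8.098) − (0.000, -55.000) = (35.077, 46.902) km/h.
Bearing = atan2(35.08, 46.90) = 36.79° clockwise from north.

037°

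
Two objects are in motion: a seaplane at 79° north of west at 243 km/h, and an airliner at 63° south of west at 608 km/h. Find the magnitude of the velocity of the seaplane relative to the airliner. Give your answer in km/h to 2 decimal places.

Taking east as x and north as y: seaplane velocity = (-46.367, 238.535) km/h; airliner velocity = (-276.026, -541.732) km/h.
Velocity of seaplane relative to airliner = (-46.367, 238.535) − (-276.026, -541.732) = (229.660, 780.267) km/h.
Magnitude = |(229.660, 780.267)| = 813.364 km/h.

813.36 km/h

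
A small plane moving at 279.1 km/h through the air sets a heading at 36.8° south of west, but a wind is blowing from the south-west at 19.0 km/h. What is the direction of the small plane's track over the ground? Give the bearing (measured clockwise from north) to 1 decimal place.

Taking east as x and north as y: velocity relative to the air = (-223.484, -167.187) km/h; the air relative to ground = (13.435, 13.435) km/h.
Velocity relative to ground = (-223.484, -167.187) + (13.435, 13.435) = (-210.049, -153.752) km/h.
Bearing = atan2(-210.05, -153.75) = 233.80° clockwise from north.

233.8°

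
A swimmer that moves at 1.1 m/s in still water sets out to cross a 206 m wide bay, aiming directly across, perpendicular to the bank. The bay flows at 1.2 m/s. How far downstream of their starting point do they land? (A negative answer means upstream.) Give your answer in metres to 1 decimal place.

224.7 m

Perpendicular speed = 1.100 m/s; crossing time = 206 / 1.100 = 187.273 s.
Net downstream speed = 1.200 m/s.
Drift = 1.200 × 187.273 = 224.727 m (downstream).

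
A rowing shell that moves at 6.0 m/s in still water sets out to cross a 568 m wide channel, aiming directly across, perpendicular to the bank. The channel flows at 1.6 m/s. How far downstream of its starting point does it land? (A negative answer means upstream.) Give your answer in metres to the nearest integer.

151 m

Perpendicular speed = 6.000 m/s; crossing time = 568 / 6.000 = 94.667 s.
Net downstream speed = 1.600 m/s.
Drift = 1.600 × 94.667 = 151.467 m (downstream).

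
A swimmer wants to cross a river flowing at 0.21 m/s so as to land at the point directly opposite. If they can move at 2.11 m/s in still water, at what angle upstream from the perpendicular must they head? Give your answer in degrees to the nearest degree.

To cancel the current, the upstream component of the swimmer's velocity must equal the flow: 2.11 sin θ = 0.21.
sin θ = 0.21 / 2.11 = 0.0995.
θ = arcsin(0.0995) = 5.712°.

6°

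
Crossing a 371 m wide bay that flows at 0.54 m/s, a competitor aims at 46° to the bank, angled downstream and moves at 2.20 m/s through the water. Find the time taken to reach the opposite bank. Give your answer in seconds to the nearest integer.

The component of the competitor's velocity perpendicular to the bank is 2.20 × sin 46° = 1.583 m/s.
The flow acts along the bank and has no component across it.
Time = 371 / 1.583 = 234.432 s.

234 s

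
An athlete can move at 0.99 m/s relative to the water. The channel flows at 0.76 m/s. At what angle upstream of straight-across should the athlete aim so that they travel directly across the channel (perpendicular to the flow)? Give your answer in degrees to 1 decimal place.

50.1°

To cancel the current, the upstream component of the athlete's velocity must equal the flow: 0.99 sin θ = 0.76.
sin θ = 0.76 / 0.99 = 0.7677.
θ = arcsin(0.7677) = 50.146°.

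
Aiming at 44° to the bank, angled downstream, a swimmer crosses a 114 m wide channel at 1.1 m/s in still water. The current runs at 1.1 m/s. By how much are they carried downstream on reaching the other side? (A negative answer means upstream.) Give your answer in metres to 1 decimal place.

282.2 m

Perpendicular speed = 0.764 m/s; crossing time = 114 / 0.764 = 149.190 s.
Net downstream speed = 1.891 m/s.
Drift = 1.891 × 149.190 = 282.160 m (downstream).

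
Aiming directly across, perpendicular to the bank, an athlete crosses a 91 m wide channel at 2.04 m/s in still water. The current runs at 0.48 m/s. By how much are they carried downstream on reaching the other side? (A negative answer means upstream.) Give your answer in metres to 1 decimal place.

21.4 m

Perpendicular speed = 2.040 m/s; crossing time = 91 / 2.040 = 44.608 s.
Net downstream speed = 0.480 m/s.
Drift = 0.480 × 44.608 = 21.412 m (downstream).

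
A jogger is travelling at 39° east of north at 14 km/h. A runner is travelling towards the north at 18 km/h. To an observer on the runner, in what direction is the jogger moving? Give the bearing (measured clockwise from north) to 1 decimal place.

128.9°

Taking east as x and north as y: jogger velocity = (8.810, 10.880) km/h; runner velocity = (0.000, 18.000) km/h.
Velocity of jogger relative to runner = (8.810, 10.880) − (0.000, 18.000) = (8.810, -7.120) km/h.
Bearing = atan2(8.81, -7.12) = 128.94° clockwise from north.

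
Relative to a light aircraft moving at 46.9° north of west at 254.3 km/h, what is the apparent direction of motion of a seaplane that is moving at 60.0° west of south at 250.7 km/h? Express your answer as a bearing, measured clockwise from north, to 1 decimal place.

Taking east as x and north as y: seaplane velocity = (-217.113, -125.350) km/h; light aircraft velocity = (-173.757, 185.680) km/h.
Velocity of seaplane relative to light aircraft = (-217.113, -125.350) − (-173.757, 185.680) = (-43.356, -311.030) km/h.
Bearing = atan2(-43.36, -311.03) = 187.94° clockwise from north.

187.9°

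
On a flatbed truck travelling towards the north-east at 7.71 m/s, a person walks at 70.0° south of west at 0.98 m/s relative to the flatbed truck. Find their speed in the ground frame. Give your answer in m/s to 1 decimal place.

Taking east as x and north as y: flatbed truck velocity = (5.452, 5.452) m/s; person velocity relative to flatbed truck = (-0.335, -0.921) m/s.
Velocity relative to ground = (5.452, 5.452) + (-0.335, -0.921) = (5.117, 4.531) m/s.
Speed = |(5.117, 4.531)| = 6.834 m/s.

6.8 m/s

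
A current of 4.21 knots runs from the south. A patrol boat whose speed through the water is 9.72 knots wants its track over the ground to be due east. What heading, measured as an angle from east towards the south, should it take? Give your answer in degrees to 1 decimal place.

The current pushes perpendicular to the desired track; the heading must have a component into the current equal to 4.21 knots: 9.72 sin θ = 4.21.
sin θ = 0.4331, so θ = 25.666°.

25.7°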